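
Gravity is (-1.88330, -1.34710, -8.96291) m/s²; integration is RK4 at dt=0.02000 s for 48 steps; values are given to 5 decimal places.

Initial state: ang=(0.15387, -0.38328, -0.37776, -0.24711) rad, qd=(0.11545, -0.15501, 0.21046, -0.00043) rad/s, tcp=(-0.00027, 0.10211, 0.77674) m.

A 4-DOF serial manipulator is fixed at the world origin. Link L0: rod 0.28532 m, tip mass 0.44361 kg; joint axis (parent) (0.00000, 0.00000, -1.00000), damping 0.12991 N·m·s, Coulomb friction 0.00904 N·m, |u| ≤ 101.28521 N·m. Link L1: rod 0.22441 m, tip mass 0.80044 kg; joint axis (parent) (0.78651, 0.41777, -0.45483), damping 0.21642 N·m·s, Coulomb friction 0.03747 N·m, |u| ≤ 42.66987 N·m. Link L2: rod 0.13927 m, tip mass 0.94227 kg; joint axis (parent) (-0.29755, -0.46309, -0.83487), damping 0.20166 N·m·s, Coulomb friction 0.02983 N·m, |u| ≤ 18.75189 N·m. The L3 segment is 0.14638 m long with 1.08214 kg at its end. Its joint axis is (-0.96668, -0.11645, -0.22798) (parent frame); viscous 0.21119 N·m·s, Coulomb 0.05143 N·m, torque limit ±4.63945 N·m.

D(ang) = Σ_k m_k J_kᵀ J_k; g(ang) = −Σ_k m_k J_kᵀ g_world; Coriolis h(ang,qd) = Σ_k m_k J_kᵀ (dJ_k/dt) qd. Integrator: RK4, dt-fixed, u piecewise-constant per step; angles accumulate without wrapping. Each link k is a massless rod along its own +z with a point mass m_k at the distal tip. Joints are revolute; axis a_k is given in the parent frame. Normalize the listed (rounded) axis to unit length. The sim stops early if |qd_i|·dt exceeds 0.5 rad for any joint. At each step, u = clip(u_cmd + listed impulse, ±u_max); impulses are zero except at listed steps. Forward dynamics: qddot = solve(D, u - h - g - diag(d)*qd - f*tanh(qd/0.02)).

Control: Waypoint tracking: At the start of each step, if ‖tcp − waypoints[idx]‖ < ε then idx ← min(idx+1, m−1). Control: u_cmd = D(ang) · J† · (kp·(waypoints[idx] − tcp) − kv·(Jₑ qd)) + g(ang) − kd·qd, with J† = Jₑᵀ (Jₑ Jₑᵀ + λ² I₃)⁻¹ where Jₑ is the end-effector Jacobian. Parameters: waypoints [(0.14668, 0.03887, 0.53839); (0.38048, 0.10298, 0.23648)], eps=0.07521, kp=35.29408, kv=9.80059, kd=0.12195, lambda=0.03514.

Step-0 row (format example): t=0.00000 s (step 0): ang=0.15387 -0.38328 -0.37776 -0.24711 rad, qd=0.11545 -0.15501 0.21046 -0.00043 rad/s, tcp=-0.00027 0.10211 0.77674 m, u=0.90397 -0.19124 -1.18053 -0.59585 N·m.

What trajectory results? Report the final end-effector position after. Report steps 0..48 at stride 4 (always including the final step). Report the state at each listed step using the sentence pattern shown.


t=0.08000 s (step 4): ang=0.13606 -0.44632 -0.44051 -0.39127 rad, qd=-0.23802 -1.02738 -1.17160 -2.32416 rad/s, tcp=0.00704 0.10911 0.76736 m, u=0.63246 1.74321 -0.61871 -0.26560 N·m.
t=0.16000 s (step 8): ang=0.11248 -0.52153 -0.53829 -0.56967 rad, qd=-0.37744 -0.79635 -1.23176 -2.12988 rad/s, tcp=0.02173 0.12027 0.74994 m, u=0.65847 3.23895 -0.32209 -0.15388 N·m.
t=0.24000 s (step 12): ang=0.07671 -0.56856 -0.63263 -0.73001 rad, qd=-0.50957 -0.37668 -1.11947 -1.89944 rad/s, tcp=0.03841 0.12709 0.72999 m, u=0.73215 3.63860 0.02400 0.11579 N·m.
t=0.32000 s (step 16): ang=0.03481 -0.58279 -0.71534 -0.87255 rad, qd=-0.52317 0.00363 -0.94788 -1.67896 rad/s, tcp=0.05599 0.12715 0.70998 m, u=0.75067 3.44045 0.33581 0.41983 N·m.
t=0.40000 s (step 20): ang=-0.00219 -0.57212 -0.78331 -0.99833 rad, qd=-0.39525 0.24486 -0.76367 -1.46624 rad/s, tcp=0.07357 0.12186 0.69097 m, u=0.70225 3.01388 0.57749 0.68796 N·m.
t=0.48000 s (step 24): ang=-0.02678 -0.54681 -0.83848 -1.10643 rad, qd=-0.21780 0.37116 -0.62493 -1.24549 rad/s, tcp=0.09037 0.11344 0.67337 m, u=0.60487 2.49989 0.75506 0.89700 N·m.
t=0.56000 s (step 28): ang=-0.03670 -0.51536 -0.88432 -1.19777 rad, qd=-0.03521 0.40363 -0.52907 -1.04698 rad/s, tcp=0.10570 0.10358 0.65726 m, u=0.49215 2.01245 0.87986 1.04973 N·m.
t=0.64000 s (step 32): ang=-0.03451 -0.48352 -0.92406 -1.27449 rad, qd=0.07552 0.38899 -0.46794 -0.87974 rad/s, tcp=0.11897 0.09358 0.64257 m, u=0.39644 1.61674 0.96833 1.15574 N·m.
t=0.72000 s (step 36): ang=-0.02542 -0.45402 -0.95922 -1.33915 rad, qd=0.14446 0.34653 -0.41277 -0.74279 rad/s, tcp=0.12982 0.08428 0.62930 m, u=0.31781 1.30725 1.02684 1.22562 N·m.
t=0.80000 s (step 40): ang=-0.01244 -0.42838 -0.99011 -1.39389 rad, qd=0.17340 0.29499 -0.36037 -0.63038 rad/s, tcp=0.13828 0.07609 0.61751 m, u=0.25792 1.07614 1.06536 1.26905 N·m.
t=0.88000 s (step 44): ang=0.00152 -0.40682 -1.01686 -1.44049 rad, qd=0.17130 0.24543 -0.30911 -0.53820 rad/s, tcp=0.14462 0.06917 0.60723 m, u=0.21475 0.90747 1.09042 1.29430 N·m.
t=0.96000 s (step 48): ang=0.02589 -0.36374 -1.13713 -1.49496 rad, qd=0.57206 0.99698 -3.12411 -0.84071 rad/s, tcp=0.15974 0.06579 0.58250 m.
final tcp position (m): 0.15974 0.06579 0.58250


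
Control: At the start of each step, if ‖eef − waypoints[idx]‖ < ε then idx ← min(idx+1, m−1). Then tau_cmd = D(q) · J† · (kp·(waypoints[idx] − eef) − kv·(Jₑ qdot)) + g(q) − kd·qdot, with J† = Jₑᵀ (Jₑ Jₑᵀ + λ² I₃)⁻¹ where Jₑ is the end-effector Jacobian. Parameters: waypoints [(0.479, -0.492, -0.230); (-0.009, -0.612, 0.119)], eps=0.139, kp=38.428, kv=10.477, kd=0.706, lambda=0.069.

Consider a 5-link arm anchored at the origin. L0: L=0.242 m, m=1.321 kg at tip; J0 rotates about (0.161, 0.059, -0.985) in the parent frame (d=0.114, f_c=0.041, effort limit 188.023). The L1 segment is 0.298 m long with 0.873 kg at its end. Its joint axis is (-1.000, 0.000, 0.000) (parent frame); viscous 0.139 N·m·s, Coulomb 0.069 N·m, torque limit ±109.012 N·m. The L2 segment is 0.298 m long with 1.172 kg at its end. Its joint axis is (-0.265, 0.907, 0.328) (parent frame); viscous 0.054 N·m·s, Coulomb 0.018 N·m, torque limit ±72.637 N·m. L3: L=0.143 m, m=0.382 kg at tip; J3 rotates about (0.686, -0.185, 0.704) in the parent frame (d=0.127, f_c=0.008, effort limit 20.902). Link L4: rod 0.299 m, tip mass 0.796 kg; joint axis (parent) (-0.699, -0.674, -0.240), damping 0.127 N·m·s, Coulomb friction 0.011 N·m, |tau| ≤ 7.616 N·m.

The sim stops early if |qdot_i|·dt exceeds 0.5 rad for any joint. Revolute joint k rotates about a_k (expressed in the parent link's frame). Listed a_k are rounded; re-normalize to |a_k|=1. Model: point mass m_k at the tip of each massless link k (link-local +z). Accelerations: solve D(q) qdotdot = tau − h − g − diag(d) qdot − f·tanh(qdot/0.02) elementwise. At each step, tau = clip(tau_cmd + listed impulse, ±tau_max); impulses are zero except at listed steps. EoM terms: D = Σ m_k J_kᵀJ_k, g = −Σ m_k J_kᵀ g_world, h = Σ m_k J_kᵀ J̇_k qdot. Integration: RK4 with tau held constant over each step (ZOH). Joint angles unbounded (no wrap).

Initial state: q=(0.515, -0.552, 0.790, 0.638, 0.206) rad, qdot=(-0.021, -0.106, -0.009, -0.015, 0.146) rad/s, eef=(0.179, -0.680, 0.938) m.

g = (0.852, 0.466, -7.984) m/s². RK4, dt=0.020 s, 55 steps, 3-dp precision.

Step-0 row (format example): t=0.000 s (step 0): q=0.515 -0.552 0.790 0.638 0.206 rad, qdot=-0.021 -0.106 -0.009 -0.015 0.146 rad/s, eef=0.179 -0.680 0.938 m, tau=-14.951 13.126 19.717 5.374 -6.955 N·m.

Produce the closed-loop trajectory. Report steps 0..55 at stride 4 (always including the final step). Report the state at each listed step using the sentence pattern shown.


t=0.080 s (step 4): q=0.624 -0.442 0.917 0.913 0.150 rad, qdot=1.375 2.137 1.851 5.015 -1.694 rad/s, eef=0.229 -0.685 0.856 m, tau=-7.944 10.810 4.409 -0.741 -0.815 N·m.
t=0.160 s (step 8): q=0.710 -0.278 1.085 1.275 0.023 rad, qdot=0.914 1.719 2.577 3.295 -1.489 rad/s, eef=0.330 -0.647 0.703 m, tau=4.143 -3.844 -5.355 -0.508 1.360 N·m.
t=0.240 s (step 12): q=0.763 -0.200 1.330 1.442 -0.066 rad, qdot=0.856 0.454 3.424 0.602 -1.526 rad/s, eef=0.413 -0.584 0.529 m, tau=7.800 -7.178 -10.316 -0.543 2.805 N·m.
t=0.320 s (step 16): q=0.836 -0.210 1.619 1.460 -0.138 rad, qdot=1.346 -0.232 3.646 -0.520 -1.037 rad/s, eef=0.440 -0.517 0.355 m, tau=2.940 -2.122 -10.067 -1.368 3.044 N·m.
t=0.400 s (step 20): q=0.951 -0.183 1.891 1.432 -0.166 rad, qdot=1.414 1.406 2.938 -0.436 -0.080 rad/s, eef=0.415 -0.454 0.212 m, tau=-4.486 3.746 -7.279 -2.305 2.623 N·m.
t=0.480 s (step 24): q=1.017 0.027 2.069 1.396 -0.160 rad, qdot=0.181 3.694 1.525 -0.655 0.015 rad/s, eef=0.380 -0.407 0.107 m, tau=-1.778 -0.696 -7.762 -1.769 2.691 N·m.
t=0.560 s (step 28): q=0.992 0.362 2.153 1.320 -0.161 rad, qdot=-0.647 4.439 0.694 -1.254 -0.000 rad/s, eef=0.359 -0.380 0.036 m, tau=1.640 -4.821 -7.507 -0.302 2.306 N·m.
t=0.640 s (step 32): q=0.935 0.704 2.194 1.206 -0.150 rad, qdot=-0.692 4.016 0.354 -1.554 0.335 rad/s, eef=0.350 -0.375 -0.009 m, tau=2.659 -6.461 -6.313 0.809 1.439 N·m.
t=0.720 s (step 36): q=0.892 0.992 2.211 1.082 -0.110 rad, qdot=-0.339 3.155 0.080 -1.505 0.640 rad/s, eef=0.349 -0.384 -0.039 m, tau=2.022 -6.592 -4.972 1.420 0.681 N·m.
t=0.800 s (step 40): q=0.882 1.210 2.205 0.971 -0.054 rad, qdot=0.083 2.301 -0.238 -1.268 0.722 rad/s, eef=0.355 -0.400 -0.063 m, tau=0.919 -6.175 -3.709 1.751 0.185 N·m.
t=0.880 s (step 44): q=0.901 1.365 2.175 0.880 0.001 rad, qdot=0.387 1.618 -0.506 -1.000 0.655 rad/s, eef=0.365 -0.418 -0.084 m, tau=0.112 -5.719 -2.593 1.957 -0.148 N·m.
t=0.960 s (step 48): q=0.939 1.474 2.127 0.810 0.050 rad, qdot=0.542 1.121 -0.654 -0.781 0.551 rad/s, eef=0.378 -0.435 -0.104 m, tau=-0.303 -5.408 -1.738 2.097 -0.389 N·m.
t=1.040 s (step 52): q=0.985 1.549 2.073 0.754 0.090 rad, qdot=0.575 0.783 -0.689 -0.617 0.455 rad/s, eef=0.392 -0.449 -0.123 m, tau=-0.438 -5.276 -1.169 2.191 -0.559 N·m.
t=1.100 s (step 55): q=1.011 1.583 2.051 0.751 0.097 rad, qdot=0.207 0.278 0.203 0.831 -0.434 rad/s, eef=0.389 -0.461 -0.126 m.


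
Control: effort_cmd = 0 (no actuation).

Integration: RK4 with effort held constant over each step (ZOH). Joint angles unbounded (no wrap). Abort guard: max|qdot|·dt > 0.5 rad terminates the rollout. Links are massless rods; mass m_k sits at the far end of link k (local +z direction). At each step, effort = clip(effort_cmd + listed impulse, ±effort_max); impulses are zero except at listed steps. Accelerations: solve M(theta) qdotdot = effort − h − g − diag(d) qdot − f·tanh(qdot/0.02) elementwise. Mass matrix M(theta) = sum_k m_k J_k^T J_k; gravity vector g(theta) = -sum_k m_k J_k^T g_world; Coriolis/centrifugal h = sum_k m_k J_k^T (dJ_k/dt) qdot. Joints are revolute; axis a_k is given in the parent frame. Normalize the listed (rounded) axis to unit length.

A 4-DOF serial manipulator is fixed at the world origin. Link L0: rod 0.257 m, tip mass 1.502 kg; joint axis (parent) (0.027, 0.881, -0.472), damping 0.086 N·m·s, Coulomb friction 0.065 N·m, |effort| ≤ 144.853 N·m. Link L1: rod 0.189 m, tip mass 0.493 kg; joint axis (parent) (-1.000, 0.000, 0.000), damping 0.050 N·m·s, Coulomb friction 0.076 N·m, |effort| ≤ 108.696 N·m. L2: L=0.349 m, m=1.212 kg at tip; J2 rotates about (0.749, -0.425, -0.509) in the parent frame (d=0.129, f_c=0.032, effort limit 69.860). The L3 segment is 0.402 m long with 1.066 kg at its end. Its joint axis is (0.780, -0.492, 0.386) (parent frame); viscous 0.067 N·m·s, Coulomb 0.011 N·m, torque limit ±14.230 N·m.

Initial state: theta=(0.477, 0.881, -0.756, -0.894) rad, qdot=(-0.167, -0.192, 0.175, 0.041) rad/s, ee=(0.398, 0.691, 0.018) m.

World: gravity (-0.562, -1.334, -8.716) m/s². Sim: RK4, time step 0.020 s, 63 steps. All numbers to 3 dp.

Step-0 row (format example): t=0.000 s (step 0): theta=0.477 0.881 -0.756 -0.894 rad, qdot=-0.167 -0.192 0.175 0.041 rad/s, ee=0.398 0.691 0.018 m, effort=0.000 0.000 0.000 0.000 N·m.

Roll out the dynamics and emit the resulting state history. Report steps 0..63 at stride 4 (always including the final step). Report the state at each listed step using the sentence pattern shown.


t=0.080 s (step 4): theta=0.488 0.906 -0.742 -0.868 rad, qdot=0.456 0.817 0.181 0.607 rad/s, ee=0.401 0.695 0.010 m, effort=0.000 0.000 0.000 0.000 N·m.
t=0.160 s (step 8): theta=0.554 1.018 -0.715 -0.795 rad, qdot=1.230 2.053 0.637 1.219 rad/s, ee=0.398 0.695 -0.059 m, effort=0.000 0.000 0.000 0.000 N·m.
t=0.240 s (step 12): theta=0.702 1.252 -0.599 -0.680 rad, qdot=2.692 3.903 2.644 1.508 rad/s, ee=0.387 0.686 -0.183 m, effort=0.000 0.000 0.000 0.000 N·m.
t=0.320 s (step 16): theta=1.051 1.619 -0.264 -0.602 rad, qdot=6.413 4.258 4.477 0.498 rad/s, ee=0.349 0.662 -0.343 m, effort=0.000 0.000 0.000 0.000 N·m.
t=0.400 s (step 20): theta=1.685 1.765 -0.125 -0.547 rad, qdot=9.023 -0.551 -0.299 0.375 rad/s, ee=0.270 0.605 -0.498 m, effort=0.000 0.000 0.000 0.000 N·m.
t=0.480 s (step 24): theta=2.408 1.623 -0.091 -0.560 rad, qdot=8.325 -2.499 1.564 0.481 rad/s, ee=0.204 0.482 -0.695 m, effort=0.000 0.000 0.000 0.000 N·m.
t=0.560 s (step 28): theta=2.956 1.400 0.028 -0.247 rad, qdot=5.387 -2.793 1.076 7.631 rad/s, ee=0.131 0.218 -0.963 m, effort=0.000 0.000 0.000 0.000 N·m.
t=0.640 s (step 32): theta=3.291 1.169 0.153 0.349 rad, qdot=2.918 -4.095 1.165 5.165 rad/s, ee=-0.022 -0.239 -1.063 m, effort=0.000 0.000 0.000 0.000 N·m.
t=0.720 s (step 36): theta=3.430 0.664 0.079 0.478 rad, qdot=0.886 -8.075 -2.577 -2.193 rad/s, ee=-0.228 -0.663 -0.912 m, effort=0.000 0.000 0.000 0.000 N·m.
t=0.800 s (step 40): theta=3.496 0.020 -0.051 0.022 rad, qdot=1.021 -7.006 0.432 -7.912 rad/s, ee=-0.411 -0.928 -0.635 m, effort=0.000 0.000 0.000 0.000 N·m.
t=0.880 s (step 44): theta=3.593 -0.464 -0.025 -0.439 rad, qdot=1.569 -5.200 -0.110 -3.062 rad/s, ee=-0.507 -1.013 -0.277 m, effort=0.000 0.000 0.000 0.000 N·m.
t=0.960 s (step 48): theta=3.766 -0.805 -0.043 -0.528 rad, qdot=2.771 -3.366 -0.352 0.317 rad/s, ee=-0.517 -1.003 0.055 m, effort=0.000 0.000 0.000 0.000 N·m.
t=1.040 s (step 52): theta=4.022 -1.017 -0.083 -0.465 rad, qdot=3.447 -2.051 -0.640 0.909 rad/s, ee=-0.477 -0.952 0.304 m, effort=0.000 0.000 0.000 0.000 N·m.
t=1.120 s (step 56): theta=4.279 -1.149 -0.139 -0.416 rad, qdot=2.723 -1.329 -0.701 0.222 rad/s, ee=-0.422 -0.896 0.459 m, effort=0.000 0.000 0.000 0.000 N·m.
t=1.200 s (step 60): theta=4.425 -1.241 -0.182 -0.434 rad, qdot=0.781 -1.002 -0.287 -0.670 rad/s, ee=-0.374 -0.859 0.533 m, effort=0.000 0.000 0.000 0.000 N·m.
t=1.260 s (step 63): theta=4.417 -1.292 -0.178 -0.494 rad, qdot=-1.073 -0.676 0.511 -1.318 rad/s, ee=-0.346 -0.847 0.546 m.


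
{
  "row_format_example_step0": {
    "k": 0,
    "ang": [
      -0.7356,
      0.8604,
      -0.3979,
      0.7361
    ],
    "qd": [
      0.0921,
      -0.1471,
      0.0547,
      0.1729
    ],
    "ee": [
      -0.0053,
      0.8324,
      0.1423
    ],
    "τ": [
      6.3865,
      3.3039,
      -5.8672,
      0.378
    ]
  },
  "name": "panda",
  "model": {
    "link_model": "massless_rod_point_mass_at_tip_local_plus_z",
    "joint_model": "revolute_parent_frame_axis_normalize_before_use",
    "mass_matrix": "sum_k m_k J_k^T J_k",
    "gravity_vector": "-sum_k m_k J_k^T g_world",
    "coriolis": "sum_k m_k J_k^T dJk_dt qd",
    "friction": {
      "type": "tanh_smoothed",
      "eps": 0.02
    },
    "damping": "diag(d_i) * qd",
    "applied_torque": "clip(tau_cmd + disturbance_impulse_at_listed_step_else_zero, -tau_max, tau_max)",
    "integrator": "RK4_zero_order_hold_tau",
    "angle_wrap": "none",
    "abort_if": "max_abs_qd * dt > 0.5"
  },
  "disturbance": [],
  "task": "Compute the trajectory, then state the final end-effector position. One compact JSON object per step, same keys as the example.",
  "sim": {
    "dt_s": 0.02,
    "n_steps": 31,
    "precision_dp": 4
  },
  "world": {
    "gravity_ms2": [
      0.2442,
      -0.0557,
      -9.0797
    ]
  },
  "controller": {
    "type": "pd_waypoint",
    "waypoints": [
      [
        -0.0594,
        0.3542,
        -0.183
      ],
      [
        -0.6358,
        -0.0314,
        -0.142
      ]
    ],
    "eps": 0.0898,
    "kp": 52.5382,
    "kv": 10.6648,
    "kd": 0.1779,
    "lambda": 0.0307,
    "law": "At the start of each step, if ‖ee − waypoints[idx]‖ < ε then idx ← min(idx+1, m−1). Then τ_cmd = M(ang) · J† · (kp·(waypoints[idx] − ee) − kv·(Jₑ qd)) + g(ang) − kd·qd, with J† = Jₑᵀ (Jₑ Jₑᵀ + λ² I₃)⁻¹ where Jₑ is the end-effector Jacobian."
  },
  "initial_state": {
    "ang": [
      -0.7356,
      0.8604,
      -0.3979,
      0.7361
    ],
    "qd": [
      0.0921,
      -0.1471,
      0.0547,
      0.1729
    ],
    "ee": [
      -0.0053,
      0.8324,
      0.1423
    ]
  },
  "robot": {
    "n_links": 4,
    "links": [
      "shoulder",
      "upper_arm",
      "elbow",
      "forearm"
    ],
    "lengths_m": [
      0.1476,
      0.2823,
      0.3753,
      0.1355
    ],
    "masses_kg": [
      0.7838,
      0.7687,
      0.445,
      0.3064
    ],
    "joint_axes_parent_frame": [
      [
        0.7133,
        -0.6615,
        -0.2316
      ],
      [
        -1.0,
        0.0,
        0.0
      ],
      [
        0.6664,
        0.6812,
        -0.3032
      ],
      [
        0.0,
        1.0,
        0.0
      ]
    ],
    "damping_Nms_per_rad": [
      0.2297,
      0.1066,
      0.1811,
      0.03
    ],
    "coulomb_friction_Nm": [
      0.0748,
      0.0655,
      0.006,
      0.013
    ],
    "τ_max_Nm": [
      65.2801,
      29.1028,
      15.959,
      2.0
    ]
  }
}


{"k":1,"ang":[-0.7176,0.8728,-0.3999,0.7795],"qd":[1.6828,1.3613,-0.2672,4.0315],"ee":[-0.0043,0.8279,0.1418],"\u03c4":[5.6405,1.3603,-4.358,-0.3774]}
{"k":2,"ang":[-0.6734,0.9112,-0.4049,0.8529],"qd":[2.7377,2.4627,-0.2691,3.2879],"ee":[-0.0079,0.8182,0.1373],"\u03c4":[4.7801,0.266,-3.0599,-0.1423]}
{"k":3,"ang":[-0.6128,0.966,-0.4137,0.9179],"qd":[3.3405,3.0272,-0.6311,3.1485],"ee":[-0.0166,0.8064,0.1306],"\u03c4":[4.2313,-0.7667,-1.9196,-0.0702]}
{"k":4,"ang":[-0.543,1.0291,-0.4308,0.9779],"qd":[3.6725,3.2892,-1.0828,2.8041],"ee":[-0.0287,0.7927,0.1214],"\u03c4":[3.9783,-1.7095,-0.9742,0.0215]}
{"k":5,"ang":[-0.4683,1.0952,-0.4573,1.0311],"qd":[3.8144,3.3451,-1.5601,2.4662],"ee":[-0.0428,0.7778,0.1097],"\u03c4":[3.9614,-2.6078,-0.2063,0.093]}
{"k":6,"ang":[-0.3922,1.1612,-0.493,1.0776],"qd":[3.8229,3.2722,-1.9992,2.1443],"ee":[-0.0577,0.7617,0.0956],"\u03c4":[4.0892,-3.4569,0.4045,0.149]}
{"k":7,"ang":[-0.3168,1.225,-0.5367,1.118],"qd":[3.7369,3.1244,-2.3624,1.8558],"ee":[-0.0724,0.7448,0.0794],"\u03c4":[4.2746,-4.241,0.8798,0.191]}
{"k":8,"ang":[-0.2437,1.2854,-0.5868,1.1529],"qd":[3.5854,2.9391,-2.6308,1.6075],"ee":[-0.0862,0.7272,0.0613],"\u03c4":[4.4502,-4.9378,1.2389,0.2213]}
{"k":9,"ang":[-0.1742,1.342,-0.6413,1.1832],"qd":[3.3911,2.7413,-2.8006,1.401],"ee":[-0.0985,0.7091,0.042],"\u03c4":[4.5742,-5.5274,1.4983,0.2422]}
{"k":10,"ang":[-0.1087,1.3947,-0.6982,1.2098],"qd":[3.1717,2.5466,-2.8784,1.2346],"ee":[-0.1092,0.6906,0.022],"\u03c4":[4.6281,-5.9978,1.6728,0.2556]}
{"k":11,"ang":[-0.0478,1.4436,-0.7559,1.2334],"qd":[2.9412,2.3633,-2.8771,1.1039],"ee":[-0.118,0.6719,0.0018],"\u03c4":[4.6123,-6.3475,1.776,0.2635]}
{"k":12,"ang":[0.0085,1.4891,-0.8129,1.2547],"qd":[2.7099,2.1952,-2.8127,1.0031],"ee":[-0.1251,0.6532,-0.0181],"\u03c4":[4.5375,-6.5848,1.8209,0.2674]}
{"k":13,"ang":[0.0602,1.5313,-0.8681,1.2742],"qd":[2.4856,2.0429,-2.7015,0.9261],"ee":[-0.1305,0.6347,-0.0373],"\u03c4":[4.4189,-6.7245,1.8196,0.2689]}
{"k":14,"ang":[0.1076,1.5707,-0.9207,1.2923],"qd":[2.2735,1.9052,-2.5582,0.8669],"ee":[-0.1344,0.6166,-0.0556],"\u03c4":[4.2716,-6.7839,1.7828,0.269]}
{"k":15,"ang":[0.151,1.6074,-0.9702,1.3093],"qd":[2.0767,1.7801,-2.3957,0.8206],"ee":[-0.137,0.599,-0.0727],"\u03c4":[4.1081,-6.7802,1.7203,0.2685]}
{"k":16,"ang":[0.1906,1.6418,-1.0164,1.3255],"qd":[1.8969,1.6654,-2.2242,0.7833],"ee":[-0.1385,0.5821,-0.0886],"\u03c4":[3.9381,-6.7291,1.6398,0.2679]}
{"k":17,"ang":[0.2267,1.674,-1.0592,1.341],"qd":[1.7346,1.5591,-2.0514,0.7521],"ee":[-0.1392,0.566,-0.1031],"\u03c4":[3.7682,-6.6437,1.5481,0.2676]}
{"k":18,"ang":[0.2599,1.7041,-1.0985,1.3559],"qd":[1.5893,1.4594,-1.883,0.7248],"ee":[-0.1391,0.5507,-0.1164],"\u03c4":[3.6027,-6.5347,1.4502,0.2676]}
{"k":19,"ang":[0.2902,1.7324,-1.1346,1.3703],"qd":[1.4602,1.3652,-1.7225,0.7],"ee":[-0.1385,0.5363,-0.1283],"\u03c4":[3.4442,-6.4103,1.3501,0.268]}
{"k":20,"ang":[0.3182,1.7588,-1.1675,1.3842],"qd":[1.3459,1.2754,-1.5724,0.6768],"ee":[-0.1374,0.5229,-0.139],"\u03c4":[3.294,-6.277,1.2506,0.2688]}
{"k":21,"ang":[0.3441,1.7834,-1.1975,1.3976],"qd":[1.2452,1.1897,-1.4337,0.6547],"ee":[-0.1359,0.5103,-0.1486],"\u03c4":[3.1528,-6.1394,1.154,0.2698]}
{"k":22,"ang":[0.368,1.8064,-1.2249,1.4105],"qd":[1.1564,1.1077,-1.3069,0.6331],"ee":[-0.1342,0.4987,-0.1571],"\u03c4":[3.0206,-6.0011,1.0617,0.2711]}
{"k":23,"ang":[0.3903,1.8277,-1.2499,1.4231],"qd":[1.0781,1.0293,-1.1919,0.6121],"ee":[-0.1323,0.488,-0.1646],"\u03c4":[2.8972,-5.8647,0.9747,0.2725]}
{"k":24,"ang":[0.4111,1.8476,-1.2727,1.4352],"qd":[1.009,0.9545,-1.088,0.5915],"ee":[-0.1303,0.4781,-0.1711],"\u03c4":[2.7823,-5.732,0.8934,0.2741]}
{"k":25,"ang":[0.4306,1.8659,-1.2935,1.4469],"qd":[0.9478,0.8834,-0.9946,0.5713],"ee":[-0.1282,0.469,-0.1768],"\u03c4":[2.6754,-5.6043,0.8182,0.2756]}
{"k":26,"ang":[0.449,1.8829,-1.3125,1.4582],"qd":[0.8932,0.8161,-0.9107,0.5515],"ee":[-0.1261,0.4607,-0.1818],"\u03c4":[2.5762,-5.4824,0.7491,0.2772]}
{"k":27,"ang":[0.4663,1.8986,-1.33,1.4691],"qd":[0.8444,0.7525,-0.8354,0.5321],"ee":[-0.1239,0.4531,-0.186],"\u03c4":[2.484,-5.367,0.6861,0.2788]}
{"k":28,"ang":[0.4828,1.9131,-1.346,1.4796],"qd":[0.8004,0.6928,-0.7679,0.5131],"ee":[-0.1218,0.4462,-0.1897],"\u03c4":[2.3987,-5.2582,0.6288,0.2803]}
{"k":29,"ang":[0.4983,1.9264,-1.3607,1.4897],"qd":[0.7605,0.637,-0.7073,0.4946],"ee":[-0.1196,0.4399,-0.1928],"\u03c4":[2.3196,-5.1564,0.5771,0.2818]}
{"k":30,"ang":[0.5132,1.9386,-1.3743,1.4995],"qd":[0.724,0.585,-0.6527,0.4766],"ee":[-0.1175,0.4341,-0.1954],"\u03c4":[2.2464,-5.0613,0.5306,0.2833]}
{"k":31,"ang":[0.5273,1.9498,-1.3869,1.5089],"qd":[0.6904,0.5367,-0.6036,0.4591],"ee":[-0.1154,0.4289,-0.1975]}
{"summary": "final ee position (m): -0.1154 0.4289 -0.1975"}


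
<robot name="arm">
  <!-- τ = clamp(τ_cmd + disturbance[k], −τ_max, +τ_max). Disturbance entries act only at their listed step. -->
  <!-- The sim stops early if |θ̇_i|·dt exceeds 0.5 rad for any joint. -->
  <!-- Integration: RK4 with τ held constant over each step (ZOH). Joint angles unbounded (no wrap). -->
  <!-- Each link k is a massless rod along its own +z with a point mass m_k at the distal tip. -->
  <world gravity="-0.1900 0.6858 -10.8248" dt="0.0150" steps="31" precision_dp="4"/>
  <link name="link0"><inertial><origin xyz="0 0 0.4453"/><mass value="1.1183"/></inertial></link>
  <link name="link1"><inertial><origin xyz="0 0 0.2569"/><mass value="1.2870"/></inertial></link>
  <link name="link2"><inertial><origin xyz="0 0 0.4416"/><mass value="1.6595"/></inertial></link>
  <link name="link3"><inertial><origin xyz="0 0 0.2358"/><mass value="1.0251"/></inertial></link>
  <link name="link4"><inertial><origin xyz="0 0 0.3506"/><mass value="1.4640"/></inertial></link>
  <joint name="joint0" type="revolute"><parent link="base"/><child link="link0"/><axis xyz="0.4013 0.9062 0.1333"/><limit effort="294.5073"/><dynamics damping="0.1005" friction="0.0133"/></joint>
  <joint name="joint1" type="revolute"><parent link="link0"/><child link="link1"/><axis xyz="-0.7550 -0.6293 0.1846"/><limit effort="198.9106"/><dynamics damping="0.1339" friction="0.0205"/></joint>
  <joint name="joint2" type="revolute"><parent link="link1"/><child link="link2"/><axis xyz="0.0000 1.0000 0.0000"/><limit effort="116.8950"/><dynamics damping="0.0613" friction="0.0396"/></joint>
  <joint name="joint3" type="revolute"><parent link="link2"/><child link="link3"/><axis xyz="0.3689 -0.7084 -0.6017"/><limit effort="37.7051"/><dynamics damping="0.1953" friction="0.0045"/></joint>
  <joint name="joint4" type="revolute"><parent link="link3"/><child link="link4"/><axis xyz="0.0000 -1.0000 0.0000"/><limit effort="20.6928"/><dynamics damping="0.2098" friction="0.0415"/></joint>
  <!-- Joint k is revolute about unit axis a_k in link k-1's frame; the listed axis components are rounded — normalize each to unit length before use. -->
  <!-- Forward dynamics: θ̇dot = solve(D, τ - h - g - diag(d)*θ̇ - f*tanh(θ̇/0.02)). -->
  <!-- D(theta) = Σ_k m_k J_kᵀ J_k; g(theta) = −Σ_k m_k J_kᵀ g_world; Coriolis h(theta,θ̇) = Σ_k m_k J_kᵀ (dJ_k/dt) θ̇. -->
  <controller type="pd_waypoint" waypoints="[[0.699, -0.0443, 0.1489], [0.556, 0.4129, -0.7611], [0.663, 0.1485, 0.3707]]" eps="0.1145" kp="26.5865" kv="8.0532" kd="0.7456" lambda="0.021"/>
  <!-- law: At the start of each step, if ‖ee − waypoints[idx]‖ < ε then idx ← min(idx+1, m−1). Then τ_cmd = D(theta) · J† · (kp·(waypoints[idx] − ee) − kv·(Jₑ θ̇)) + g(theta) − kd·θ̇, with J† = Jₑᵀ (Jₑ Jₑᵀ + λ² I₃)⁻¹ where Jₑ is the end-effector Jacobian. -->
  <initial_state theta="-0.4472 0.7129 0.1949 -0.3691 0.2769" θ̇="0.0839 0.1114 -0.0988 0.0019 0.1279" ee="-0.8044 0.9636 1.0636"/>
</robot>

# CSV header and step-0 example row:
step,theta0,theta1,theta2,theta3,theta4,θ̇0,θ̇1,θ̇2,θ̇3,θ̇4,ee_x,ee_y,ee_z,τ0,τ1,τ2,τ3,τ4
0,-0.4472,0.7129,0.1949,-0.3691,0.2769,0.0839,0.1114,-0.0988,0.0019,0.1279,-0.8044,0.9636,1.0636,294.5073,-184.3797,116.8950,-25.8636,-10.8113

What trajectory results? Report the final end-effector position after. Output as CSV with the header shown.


step,theta0,theta1,theta2,theta3,theta4,θ̇0,θ̇1,θ̇2,θ̇3,θ̇4,ee_x,ee_y,ee_z,τ0,τ1,τ2,τ3,τ4
1,-0.4423,0.7070,0.1825,-0.4334,0.3384,0.5740,-0.8386,-1.5072,-8.3216,7.7277,-0.8021,0.9610,1.0615,294.5073,-160.0587,116.8950,-17.0134,-14.7659
2,-0.4213,0.7080,0.1614,-0.5355,0.4348,2.2325,0.9490,-1.3335,-5.3850,5.1990,-0.7922,0.9534,1.0614,294.5073,-130.3928,107.0767,-16.2707,-10.3337
3,-0.3702,0.7419,0.1418,-0.5912,0.4947,4.5625,3.5509,-1.2533,-2.0773,2.8372,-0.7752,0.9423,1.0637,265.7192,-104.3466,85.3213,-15.3686,-6.7206
4,-0.2843,0.8136,0.1217,-0.6095,0.5268,6.8728,6.0052,-1.3227,-0.3103,1.3924,-0.7510,0.9271,1.0644,196.1628,-78.3657,62.5126,-13.0017,-4.2895
5,-0.1704,0.9147,0.1038,-0.6141,0.5473,8.3002,7.4734,-0.9964,-0.2614,1.2985,-0.7191,0.9059,1.0622,133.4884,-54.0746,41.9696,-9.7944,-3.2449
6,-0.0399,1.0328,0.0930,-0.6213,0.5674,9.1002,8.2522,-0.4056,-0.6923,1.3890,-0.6800,0.8784,1.0575,85.2784,-34.7693,26.0448,-6.9177,-2.5917
7,0.0997,1.1588,0.0916,-0.6362,0.5888,9.5132,8.5385,0.2209,-1.3171,1.4652,-0.6348,0.8460,1.0512,50.3553,-20.4573,14.4384,-4.5335,-2.1538
8,0.2438,1.2867,0.0990,-0.6606,0.6103,9.7164,8.4979,0.7466,-1.9447,1.4100,-0.5846,0.8100,1.0439,25.5372,-10.1187,6.1111,-2.6390,-1.7946
9,0.3902,1.4123,0.1132,-0.6939,0.6300,9.8137,8.2426,1.1153,-2.5023,1.2078,-0.5306,0.7721,1.0358,7.8905,-2.7002,0.1136,-1.1501,-1.4546
10,0.5376,1.5330,0.1316,-0.7350,0.6457,9.8587,7.8414,1.3097,-2.9946,0.8912,-0.4740,0.7333,1.0268,-4.8024,2.6252,-4.2346,0.0403,-1.1184
11,0.6856,1.6468,0.1516,-0.7832,0.6561,9.8765,7.3378,1.3387,-3.4328,0.4914,-0.4156,0.6944,1.0168,-14.0892,6.4488,-7.3780,1.0083,-0.7805
12,0.8336,1.7526,0.1710,-0.8375,0.6601,9.8744,6.7589,1.2230,-3.8222,0.0331,-0.3563,0.6558,1.0056,-21.0239,9.1787,-9.5854,1.7981,-0.4415
13,0.9815,1.8492,0.1877,-0.8976,0.6571,9.8466,6.1174,0.9877,-4.1844,-0.4312,-0.2967,0.6180,0.9929,-26.3629,11.0938,-10.9812,2.4421,-0.1397
14,1.1288,1.9358,0.2002,-0.9625,0.6470,9.7868,5.4310,0.6648,-4.4590,-0.9413,-0.2374,0.5808,0.9786,-30.5147,12.3977,-11.6692,2.9131,0.1691
15,1.2748,2.0119,0.2074,-1.0308,0.6290,9.6803,4.7062,0.2791,-4.6438,-1.4721,-0.1791,0.5445,0.9627,-33.8392,13.2510,-11.6796,3.2170,0.4672
16,1.4188,2.0768,0.2085,-1.1013,0.6031,9.5111,3.9528,-0.1430,-4.7261,-2.0009,-0.1221,0.5089,0.9452,-36.6057,13.8174,-11.0410,3.3487,0.7379
17,1.5596,2.1304,0.2032,-1.1722,0.5696,9.2656,3.1851,-0.5756,-4.6927,-2.5040,-0.0670,0.4739,0.9260,-39.0280,14.2919,-9.8185,3.3009,0.9656
18,1.6962,2.1724,0.1914,-1.2418,0.5289,8.9332,2.4167,-1.0018,-4.5507,-2.9521,-0.0140,0.4394,0.9055,-41.2791,14.8803,-8.1133,3.0832,1.1319
19,1.8271,2.2030,0.1734,-1.3085,0.4821,8.5107,1.6655,-1.4061,-4.3131,-3.3125,0.0367,0.4053,0.8838,-43.4842,15.7873,-6.0810,2.7075,1.2173
20,1.9510,2.2226,0.1495,-1.3711,0.4308,8.0034,0.9490,-1.7779,-4.0089,-3.5498,0.0852,0.3714,0.8612,-45.7149,17.1685,-3.9068,2.1972,1.2008
21,2.0668,2.2318,0.1204,-1.4289,0.3771,7.4256,0.2828,-2.1104,-3.6733,-3.6379,0.1317,0.3377,0.8380,-47.9780,19.0898,-1.7787,1.5816,1.0679
22,2.1736,2.2315,0.0866,-1.4815,0.3231,6.7989,-0.3203,-2.3988,-3.3359,-3.5709,0.1763,0.3045,0.8142,-50.2239,21.5125,0.1395,0.8896,0.8193
23,2.2707,2.2226,0.0489,-1.5292,0.2711,6.1480,-0.8531,-2.6419,-3.0192,-3.3640,0.2193,0.2717,0.7900,-52.3788,24.3161,1.7303,0.1505,0.4706
24,2.3580,2.2064,0.0078,-1.5723,0.2230,5.4970,-1.3122,-2.8392,-2.7303,-3.0532,0.2610,0.2398,0.7656,-54.3720,27.3419,2.9240,-0.6132,0.0526
25,2.4357,2.1838,-0.0359,-1.6112,0.1800,4.8671,-1.6973,-2.9912,-2.4674,-2.6811,0.3014,0.2089,0.7409,-56.1551,30.4334,3.6958,-1.3836,-0.3994
26,2.5043,2.1560,-0.0816,-1.6463,0.1428,4.2743,-2.0104,-3.0986,-2.2252,-2.2870,0.3408,0.1795,0.7159,-57.7033,33.4596,4.0568,-2.1455,-0.8529
27,2.5643,2.1240,-0.1285,-1.6779,0.1114,3.7296,-2.2554,-3.1627,-1.9984,-1.9016,0.3790,0.1518,0.6908,-59.0071,36.3208,4.0424,-2.8856,-1.2820
28,2.6165,2.0887,-0.1762,-1.7062,0.0855,3.2393,-2.4368,-3.1851,-1.7824,-1.5460,0.4160,0.1259,0.6655,-60.0652,38.9447,3.7037,-3.5917,-1.6680
29,2.6618,2.0512,-0.2238,-1.7314,0.0647,2.8059,-2.5594,-3.1682,-1.5751,-1.2323,0.4518,0.1020,0.6400,-60.8799,41.2814,3.1003,-4.2524,-1.9992
30,2.7010,2.0123,-0.2710,-1.7535,0.0483,2.4294,-2.6282,-3.1148,-1.3755,-0.9652,0.4861,0.0802,0.6145,-61.4561,43.2986,2.2946,-4.8577,-2.2699
31,2.7350,1.9727,-0.3171,-1.7727,0.0355,2.1075,-2.6483,-3.0283,-1.1844,-0.7447,0.5189,0.0605,0.5891,,,,,
# final ee position (m): 0.5189 0.0605 0.5891


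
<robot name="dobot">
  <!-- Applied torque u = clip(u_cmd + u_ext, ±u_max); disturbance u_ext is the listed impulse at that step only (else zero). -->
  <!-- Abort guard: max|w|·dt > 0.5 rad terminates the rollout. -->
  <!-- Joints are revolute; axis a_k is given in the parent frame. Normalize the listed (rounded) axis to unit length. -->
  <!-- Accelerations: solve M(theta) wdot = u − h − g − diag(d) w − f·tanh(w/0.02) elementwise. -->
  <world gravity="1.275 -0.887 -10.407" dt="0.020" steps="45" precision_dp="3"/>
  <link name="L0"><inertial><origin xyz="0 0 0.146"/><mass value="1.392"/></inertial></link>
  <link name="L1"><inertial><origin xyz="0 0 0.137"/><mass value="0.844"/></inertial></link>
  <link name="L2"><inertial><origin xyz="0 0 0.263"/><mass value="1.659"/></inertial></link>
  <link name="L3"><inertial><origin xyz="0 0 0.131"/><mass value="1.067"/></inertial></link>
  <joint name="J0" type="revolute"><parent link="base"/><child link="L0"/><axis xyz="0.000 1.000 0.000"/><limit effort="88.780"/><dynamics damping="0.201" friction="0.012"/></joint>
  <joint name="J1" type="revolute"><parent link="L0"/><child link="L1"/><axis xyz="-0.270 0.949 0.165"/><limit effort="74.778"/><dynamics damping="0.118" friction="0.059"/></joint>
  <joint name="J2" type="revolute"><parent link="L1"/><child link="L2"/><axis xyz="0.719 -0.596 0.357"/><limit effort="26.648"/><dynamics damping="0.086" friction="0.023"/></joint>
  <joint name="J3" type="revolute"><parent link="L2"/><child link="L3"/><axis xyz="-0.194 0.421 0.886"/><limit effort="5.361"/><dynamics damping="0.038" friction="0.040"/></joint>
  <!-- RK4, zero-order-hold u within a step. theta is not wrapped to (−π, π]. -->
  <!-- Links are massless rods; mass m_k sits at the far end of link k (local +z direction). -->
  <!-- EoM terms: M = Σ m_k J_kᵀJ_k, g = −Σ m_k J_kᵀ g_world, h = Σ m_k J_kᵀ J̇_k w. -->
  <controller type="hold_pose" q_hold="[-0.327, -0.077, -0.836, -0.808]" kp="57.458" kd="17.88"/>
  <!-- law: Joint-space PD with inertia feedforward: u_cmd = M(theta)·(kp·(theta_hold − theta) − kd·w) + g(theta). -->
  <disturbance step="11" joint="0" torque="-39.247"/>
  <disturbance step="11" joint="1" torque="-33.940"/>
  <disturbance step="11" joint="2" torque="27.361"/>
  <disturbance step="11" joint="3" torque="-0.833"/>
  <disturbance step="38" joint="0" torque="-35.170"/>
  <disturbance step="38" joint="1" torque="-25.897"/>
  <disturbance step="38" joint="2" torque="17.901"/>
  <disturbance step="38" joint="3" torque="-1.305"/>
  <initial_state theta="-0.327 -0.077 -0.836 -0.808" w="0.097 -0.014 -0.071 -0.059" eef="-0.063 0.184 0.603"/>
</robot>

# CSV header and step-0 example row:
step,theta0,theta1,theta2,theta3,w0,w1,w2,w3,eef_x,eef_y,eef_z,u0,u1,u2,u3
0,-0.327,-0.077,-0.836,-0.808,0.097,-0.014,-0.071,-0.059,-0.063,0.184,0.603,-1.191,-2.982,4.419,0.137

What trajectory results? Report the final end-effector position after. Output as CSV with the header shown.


step,theta0,theta1,theta2,theta3,w0,w1,w2,w3,eef_x,eef_y,eef_z,u0,u1,u2,u3
1,-0.326,-0.076,-0.837,-0.808,0.057,0.009,-0.030,-0.040,-0.062,0.184,0.603,-0.665,-2.625,4.172,0.154
2,-0.325,-0.076,-0.837,-0.807,0.037,0.004,-0.017,-0.037,-0.061,0.184,0.603,-0.290,-2.367,3.994,0.166
3,-0.325,-0.075,-0.837,-0.806,0.022,0.002,-0.008,-0.037,-0.061,0.184,0.603,-0.024,-2.185,3.869,0.174
4,-0.324,-0.075,-0.837,-0.806,0.013,-0.003,-0.004,-0.039,-0.061,0.184,0.603,0.166,-2.056,3.782,0.180
5,-0.324,-0.075,-0.836,-0.805,0.009,-0.011,-0.007,-0.041,-0.060,0.184,0.603,0.301,-1.964,3.720,0.184
6,-0.325,-0.074,-0.836,-0.805,0.008,-0.023,-0.013,-0.044,-0.060,0.184,0.603,0.396,-1.897,3.676,0.187
7,-0.325,-0.074,-0.836,-0.804,0.006,-0.027,-0.014,-0.045,-0.061,0.184,0.603,0.465,-1.850,3.645,0.189
8,-0.325,-0.074,-0.836,-0.804,0.004,-0.028,-0.015,-0.047,-0.061,0.184,0.603,0.515,-1.817,3.622,0.190
9,-0.325,-0.074,-0.836,-0.803,0.004,-0.029,-0.015,-0.048,-0.061,0.184,0.603,0.550,-1.793,3.606,0.191
10,-0.325,-0.074,-0.836,-0.803,0.003,-0.030,-0.015,-0.048,-0.061,0.184,0.603,0.575,-1.776,3.595,0.192
11,-0.326,-0.074,-0.836,-0.802,0.003,-0.030,-0.015,-0.049,-0.061,0.184,0.603,-38.653,-35.703,26.648,-0.641
12,-0.312,-0.127,-0.863,-0.796,1.287,-5.035,-2.448,0.483,-0.067,0.181,0.603,15.312,10.911,-5.140,0.512
13,-0.295,-0.196,-0.891,-0.789,0.493,-2.106,-0.625,0.250,-0.076,0.175,0.603,11.195,7.360,-2.841,0.430
14,-0.289,-0.225,-0.897,-0.787,0.163,-0.803,0.010,0.062,-0.082,0.172,0.603,8.225,4.885,-1.128,0.376
15,-0.287,-0.234,-0.894,-0.786,0.007,-0.194,0.188,0.087,-0.086,0.170,0.604,6.093,3.137,0.140,0.328
16,-0.287,-0.235,-0.890,-0.786,-0.048,0.068,0.192,0.041,-0.088,0.169,0.604,4.555,1.896,1.060,0.295
17,-0.288,-0.234,-0.888,-0.787,-0.031,0.078,0.071,-0.021,-0.089,0.169,0.604,3.449,1.039,1.723,0.269
18,-0.289,-0.232,-0.887,-0.787,-0.019,0.093,0.001,-0.089,-0.089,0.169,0.604,2.654,0.418,2.198,0.252
19,-0.289,-0.230,-0.887,-0.788,-0.019,0.133,-0.015,-0.111,-0.088,0.170,0.604,2.084,-0.032,2.530,0.238
20,-0.289,-0.227,-0.888,-0.789,-0.020,0.162,-0.020,-0.120,-0.087,0.170,0.604,1.675,-0.358,2.769,0.228
21,-0.290,-0.223,-0.888,-0.790,-0.020,0.176,-0.022,-0.123,-0.086,0.171,0.604,1.380,-0.597,2.941,0.221
22,-0.290,-0.220,-0.888,-0.791,-0.019,0.182,-0.023,-0.123,-0.084,0.171,0.604,1.169,-0.772,3.067,0.216
23,-0.291,-0.216,-0.889,-0.792,-0.018,0.181,-0.023,-0.121,-0.083,0.172,0.604,1.018,-0.902,3.160,0.212
24,-0.291,-0.212,-0.889,-0.794,-0.017,0.177,-0.023,-0.120,-0.082,0.172,0.604,0.909,-1.000,3.229,0.209
25,-0.292,-0.209,-0.890,-0.795,-0.016,0.170,-0.022,-0.119,-0.080,0.173,0.603,0.831,-1.074,3.280,0.207
26,-0.292,-0.205,-0.890,-0.796,-0.016,0.162,-0.020,-0.117,-0.079,0.174,0.603,0.774,-1.131,3.320,0.206
27,-0.293,-0.202,-0.891,-0.797,-0.015,0.154,-0.019,-0.115,-0.078,0.174,0.603,0.734,-1.175,3.350,0.205
28,-0.293,-0.199,-0.891,-0.798,-0.014,0.145,-0.018,-0.114,-0.077,0.175,0.603,0.705,-1.210,3.374,0.205
29,-0.293,-0.196,-0.891,-0.799,-0.013,0.136,-0.017,-0.112,-0.075,0.175,0.603,0.683,-1.238,3.393,0.205
30,-0.294,-0.193,-0.892,-0.800,-0.013,0.127,-0.016,-0.110,-0.074,0.176,0.603,0.668,-1.262,3.408,0.204
31,-0.294,-0.191,-0.892,-0.801,-0.012,0.118,-0.015,-0.108,-0.074,0.176,0.602,0.657,-1.281,3.421,0.204
32,-0.294,-0.188,-0.892,-0.802,-0.011,0.110,-0.014,-0.106,-0.073,0.176,0.602,0.649,-1.298,3.432,0.204
33,-0.295,-0.186,-0.892,-0.802,-0.011,0.102,-0.013,-0.105,-0.072,0.177,0.602,0.643,-1.312,3.441,0.205
34,-0.295,-0.184,-0.893,-0.803,-0.010,0.095,-0.012,-0.103,-0.071,0.177,0.602,0.638,-1.325,3.449,0.205
35,-0.295,-0.182,-0.893,-0.804,-0.009,0.088,-0.012,-0.101,-0.070,0.177,0.602,0.635,-1.336,3.456,0.205
36,-0.296,-0.180,-0.893,-0.805,-0.009,0.081,-0.011,-0.099,-0.070,0.178,0.602,0.633,-1.346,3.462,0.205
37,-0.296,-0.179,-0.893,-0.805,-0.008,0.075,-0.011,-0.098,-0.069,0.178,0.602,0.631,-1.355,3.468,0.205
38,-0.296,-0.177,-0.893,-0.806,-0.008,0.069,-0.010,-0.096,-0.069,0.178,0.602,-34.540,-27.260,21.374,-1.100
39,-0.295,-0.192,-0.898,-0.827,0.082,-1.450,-0.353,-1.881,-0.074,0.178,0.601,13.769,8.280,-3.255,0.667
40,-0.296,-0.210,-0.900,-0.849,-0.119,-0.462,0.098,-0.444,-0.082,0.176,0.601,10.048,5.543,-1.420,0.508
41,-0.299,-0.215,-0.897,-0.852,-0.154,-0.054,0.194,0.034,-0.087,0.175,0.601,7.388,3.596,-0.055,0.417
42,-0.301,-0.215,-0.893,-0.852,-0.111,0.058,0.143,0.060,-0.090,0.174,0.601,5.486,2.221,0.934,0.364
43,-0.303,-0.214,-0.891,-0.852,-0.055,0.053,0.048,0.054,-0.091,0.174,0.601,4.123,1.252,1.644,0.327
44,-0.304,-0.213,-0.891,-0.852,-0.023,0.068,0.001,0.057,-0.091,0.174,0.601,3.148,0.553,2.151,0.300
45,-0.304,-0.211,-0.891,-0.852,-0.008,0.101,-0.008,0.060,-0.091,0.175,0.601,,,,
# final eef position (m): -0.091 0.175 0.601


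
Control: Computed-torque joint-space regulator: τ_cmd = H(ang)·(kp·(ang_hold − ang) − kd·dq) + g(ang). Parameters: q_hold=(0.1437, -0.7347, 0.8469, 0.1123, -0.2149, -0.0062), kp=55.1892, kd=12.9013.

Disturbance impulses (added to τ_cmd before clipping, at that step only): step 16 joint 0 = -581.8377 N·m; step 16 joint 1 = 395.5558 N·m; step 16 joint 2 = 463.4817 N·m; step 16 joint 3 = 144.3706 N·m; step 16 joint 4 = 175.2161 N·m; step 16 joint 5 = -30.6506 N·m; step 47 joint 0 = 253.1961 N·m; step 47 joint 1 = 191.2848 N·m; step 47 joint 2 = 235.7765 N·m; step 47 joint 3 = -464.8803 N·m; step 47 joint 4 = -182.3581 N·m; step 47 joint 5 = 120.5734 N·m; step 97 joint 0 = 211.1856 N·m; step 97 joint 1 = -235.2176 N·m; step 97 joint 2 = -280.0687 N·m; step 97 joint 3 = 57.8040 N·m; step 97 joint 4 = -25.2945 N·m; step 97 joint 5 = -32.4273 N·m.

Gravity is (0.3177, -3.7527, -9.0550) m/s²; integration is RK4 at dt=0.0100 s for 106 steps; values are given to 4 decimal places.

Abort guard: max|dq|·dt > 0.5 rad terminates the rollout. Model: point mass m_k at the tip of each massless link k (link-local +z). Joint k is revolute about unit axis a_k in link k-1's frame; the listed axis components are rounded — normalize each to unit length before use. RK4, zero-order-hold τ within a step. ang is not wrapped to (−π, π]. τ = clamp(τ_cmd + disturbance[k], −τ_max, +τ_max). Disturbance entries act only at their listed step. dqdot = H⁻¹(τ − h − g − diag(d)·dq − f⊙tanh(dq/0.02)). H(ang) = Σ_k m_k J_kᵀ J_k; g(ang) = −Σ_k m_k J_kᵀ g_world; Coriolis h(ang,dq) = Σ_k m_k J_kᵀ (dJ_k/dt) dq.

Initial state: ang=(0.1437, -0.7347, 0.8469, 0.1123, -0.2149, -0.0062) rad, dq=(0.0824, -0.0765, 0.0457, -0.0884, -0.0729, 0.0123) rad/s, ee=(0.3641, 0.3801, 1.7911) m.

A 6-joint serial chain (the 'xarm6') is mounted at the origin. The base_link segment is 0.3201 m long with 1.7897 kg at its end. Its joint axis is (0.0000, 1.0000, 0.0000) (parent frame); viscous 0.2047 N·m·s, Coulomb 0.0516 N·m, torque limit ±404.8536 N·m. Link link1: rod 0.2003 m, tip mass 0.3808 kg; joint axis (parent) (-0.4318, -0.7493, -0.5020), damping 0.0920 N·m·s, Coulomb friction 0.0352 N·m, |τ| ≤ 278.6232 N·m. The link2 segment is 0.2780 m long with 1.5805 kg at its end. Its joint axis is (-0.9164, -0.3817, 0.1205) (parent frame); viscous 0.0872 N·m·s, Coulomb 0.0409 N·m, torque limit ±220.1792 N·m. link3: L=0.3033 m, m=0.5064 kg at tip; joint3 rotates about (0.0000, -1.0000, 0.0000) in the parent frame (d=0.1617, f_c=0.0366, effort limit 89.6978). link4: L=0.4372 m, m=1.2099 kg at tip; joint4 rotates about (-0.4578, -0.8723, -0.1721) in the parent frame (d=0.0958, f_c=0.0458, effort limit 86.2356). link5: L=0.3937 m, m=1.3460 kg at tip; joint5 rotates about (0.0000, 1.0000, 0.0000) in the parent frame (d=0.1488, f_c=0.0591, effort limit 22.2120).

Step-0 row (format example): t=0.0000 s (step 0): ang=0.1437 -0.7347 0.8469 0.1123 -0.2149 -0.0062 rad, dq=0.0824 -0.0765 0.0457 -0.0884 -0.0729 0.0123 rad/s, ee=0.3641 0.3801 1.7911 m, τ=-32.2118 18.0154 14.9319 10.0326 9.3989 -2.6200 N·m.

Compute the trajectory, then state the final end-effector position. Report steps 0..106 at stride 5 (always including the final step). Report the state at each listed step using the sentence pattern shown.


t=0.0500 s (step 5): ang=0.1468 -0.7362 0.8475 0.1090 -0.2169 -0.0057 rad, dq=0.0410 -0.0062 -0.0046 -0.0464 -0.0163 0.0059 rad/s, ee=0.3749 0.3818 1.7883 m, τ=-25.7764 15.1698 11.7461 6.9687 7.1597 -1.8771 N·m.
t=0.1000 s (step 10): ang=0.1480 -0.7363 0.8473 0.1075 -0.2173 -0.0056 rad, dq=0.0122 -0.0010 -0.0026 -0.0141 -0.0041 0.0012 rad/s, ee=0.3793 0.3825 1.7872 m, τ=-21.3368 13.2193 9.5129 4.8524 5.6191 -1.3736 N·m.
t=0.1500 s (step 15): ang=0.1482 -0.7363 0.8472 0.1073 -0.2174 -0.0056 rad, dq=-0.0037 0.0011 -0.0004 0.0040 0.0020 -0.0008 rad/s, ee=0.3799 0.3826 1.7871 m, τ=-18.3992 11.9248 8.0212 3.4511 4.5971 -1.0419 N·m.
t=0.2000 s (step 20): ang=0.2295 -0.2261 0.5256 0.1409 -0.2705 -0.0056 rad, dq=1.8861 11.1911 -7.4235 -1.4917 0.8436 0.8420 rad/s, ee=0.3740 0.3884 1.8201 m, τ=37.1159 -21.8307 -15.0545 -15.5201 -8.5543 3.0171 N·m.
t=0.2500 s (step 25): ang=0.2904 0.1211 0.2916 0.0368 -0.1943 0.0330 rad, dq=0.6155 3.3683 -2.2721 -1.7572 1.2976 0.4535 rad/s, ee=0.3738 0.3916 1.8342 m, τ=37.7156 -19.4189 -6.3546 -18.2317 -7.8298 3.6562 N·m.
t=0.3000 s (step 30): ang=0.3010 0.1766 0.2555 -0.0146 -0.1608 0.0406 rad, dq=-0.0784 -0.5365 0.3821 -0.4678 0.2486 -0.0210 rad/s, ee=0.3922 0.3971 1.8304 m, τ=11.6879 -4.9970 1.1966 -5.9987 -0.8540 0.9600 N·m.
t=0.3500 s (step 35): ang=0.2908 0.1104 0.2987 -0.0264 -0.1517 0.0397 rad, dq=-0.2838 -1.8687 1.1807 -0.0986 0.1833 -0.0010 rad/s, ee=0.4229 0.4061 1.8206 m, τ=-15.5316 9.4400 7.3433 7.0030 6.1527 -1.9774 N·m.
t=0.4000 s (step 40): ang=0.2756 0.0076 0.3623 -0.0295 -0.1403 0.0403 rad, dq=-0.3105 -2.1358 1.3023 -0.0432 0.2714 0.0193 rad/s, ee=0.4531 0.4164 1.8085 m, τ=-32.0075 17.5168 11.3540 14.7405 10.3277 -3.6889 N·m.
t=0.4500 s (step 45): ang=0.2606 -0.0964 0.4254 -0.0307 -0.1263 0.0412 rad, dq=-0.2814 -1.9818 1.2004 0.0003 0.2762 0.0179 rad/s, ee=0.4743 0.4262 1.7972 m, τ=-37.7548 19.7332 12.7463 17.1775 11.5340 -4.1901 N·m.
t=0.5000 s (step 50): ang=0.4740 0.5845 0.0735 -0.0873 -0.2784 0.0002 rad, dq=6.3209 20.1771 -11.4347 -6.6618 0.2681 0.9964 rad/s, ee=0.4982 0.4096 1.7827 m, τ=11.3065 -58.5609 -37.6821 -13.8252 -0.3556 0.4143 N·m.
t=0.5500 s (step 55): ang=0.6440 1.0786 -0.1968 -0.3119 -0.2556 0.0374 rad, dq=1.4787 3.4433 -1.6340 -2.2718 0.0066 0.3356 rad/s, ee=0.5344 0.3843 1.7212 m, τ=25.6485 -64.1701 -22.8034 -18.4107 -2.8477 1.7857 N·m.
t=0.6000 s (step 60): ang=0.6652 1.0863 -0.1876 -0.3615 -0.2589 0.0438 rad, dq=-0.4239 -2.4419 1.5646 -0.0205 -0.0003 0.0002 rad/s, ee=0.6126 0.3726 1.6910 m, τ=-14.8336 -15.5068 -5.0965 6.9797 8.6233 -3.0194 N·m.
t=0.6500 s (step 65): ang=0.6171 0.8827 -0.0700 -0.3344 -0.2507 0.0430 rad, dq=-1.3831 -5.3620 2.9308 0.9318 0.3751 0.0031 rad/s, ee=0.7075 0.3717 1.6799 m, τ=-53.5164 28.6054 13.2927 30.3842 20.2078 -7.6370 N·m.
t=0.7000 s (step 70): ang=0.5384 0.5858 0.0844 -0.2876 -0.2139 0.0479 rad, dq=-1.6570 -6.1590 3.0372 0.7566 1.2011 0.2546 rad/s, ee=0.7859 0.3838 1.6702 m, τ=-83.1668 53.6345 28.5780 46.1517 28.9077 -10.8763 N·m.
t=0.7500 s (step 75): ang=0.4595 0.2964 0.2205 -0.2661 -0.1334 0.0691 rad, dq=-1.4378 -5.1741 2.3167 0.1046 1.9411 0.5686 rad/s, ee=0.8252 0.4071 1.6598 m, τ=-91.8540 55.7279 33.8548 48.8780 30.3022 -11.4176 N·m.
t=0.8000 s (step 80): ang=0.3960 0.0733 0.3195 -0.2660 -0.0386 0.0968 rad, dq=-1.0958 -3.7276 1.6685 -0.0274 1.7457 0.4958 rad/s, ee=0.8224 0.4348 1.6561 m, τ=-79.5026 43.8635 28.2547 40.8578 24.6986 -9.5464 N·m.
t=0.8500 s (step 85): ang=0.3483 -0.0835 0.3932 -0.2625 0.0333 0.1148 rad, dq=-0.8202 -2.5782 1.2934 0.1825 1.1351 0.2208 rad/s, ee=0.7875 0.4607 1.6628 m, τ=-58.4759 29.2952 18.2092 29.3176 16.6707 -6.8082 N·m.
t=0.9000 s (step 90): ang=0.3122 -0.1925 0.4524 -0.2461 0.0739 0.1191 rad, dq=-0.6273 -1.8145 1.0730 0.4578 0.5322 -0.0160 rad/s, ee=0.7337 0.4804 1.6782 m, τ=-38.3419 17.4369 9.1001 18.7107 9.4988 -4.2704 N·m.
t=0.9500 s (step 95): ang=0.2845 -0.2696 0.5012 -0.2178 0.0897 0.1162 rad, dq=-0.4891 -1.3016 0.8839 0.6583 0.1215 -0.0939 rad/s, ee=0.6722 0.4918 1.6978 m, τ=-22.8708 9.4771 2.8693 10.5078 4.2780 -2.3640 N·m.
t=1.0000 s (step 100): ang=0.2275 -0.7851 0.8883 -0.0220 -0.1729 0.0144 rad, dq=-0.4333 -12.6361 10.3323 3.3021 -5.3481 -2.4683 rad/s, ee=0.5965 0.4614 1.6975 m, τ=-35.9288 27.1332 12.2633 -7.4699 0.3335 2.4227 N·m.
t=1.0500 s (step 105): ang=0.2359 -1.1364 1.2115 0.0362 -0.2861 -0.0460 rad, dq=0.3062 -3.4557 3.7105 0.2512 -0.6977 -0.4562 rad/s, ee=0.5218 0.4119 1.6858 m, τ=-9.3821 15.7580 -6.2476 -20.8920 -9.3721 5.0260 N·m.
t=1.0600 s (step 106): ang=0.2388 -1.1666 1.2447 0.0383 -0.2917 -0.0498 rad, dq=0.2563 -2.6261 2.9527 0.1679 -0.4302 -0.2995 rad/s, ee=0.5099 0.4051 1.6855 m.
final ee position (m): 0.5099 0.4051 1.6855
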